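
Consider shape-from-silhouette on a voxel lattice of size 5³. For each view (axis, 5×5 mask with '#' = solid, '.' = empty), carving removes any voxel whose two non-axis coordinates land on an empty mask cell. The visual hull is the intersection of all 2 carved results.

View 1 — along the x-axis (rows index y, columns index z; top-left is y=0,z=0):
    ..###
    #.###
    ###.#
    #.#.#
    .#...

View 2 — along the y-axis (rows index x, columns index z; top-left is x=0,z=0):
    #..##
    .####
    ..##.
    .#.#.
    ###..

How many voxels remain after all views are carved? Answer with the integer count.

start: 5×5×5 = 125 voxels
after view 1 [x-axis, 15 of 25 cells solid] → remaining = 75
after view 2 [y-axis, 14 of 25 cells solid] → remaining = 40

remaining voxels: 40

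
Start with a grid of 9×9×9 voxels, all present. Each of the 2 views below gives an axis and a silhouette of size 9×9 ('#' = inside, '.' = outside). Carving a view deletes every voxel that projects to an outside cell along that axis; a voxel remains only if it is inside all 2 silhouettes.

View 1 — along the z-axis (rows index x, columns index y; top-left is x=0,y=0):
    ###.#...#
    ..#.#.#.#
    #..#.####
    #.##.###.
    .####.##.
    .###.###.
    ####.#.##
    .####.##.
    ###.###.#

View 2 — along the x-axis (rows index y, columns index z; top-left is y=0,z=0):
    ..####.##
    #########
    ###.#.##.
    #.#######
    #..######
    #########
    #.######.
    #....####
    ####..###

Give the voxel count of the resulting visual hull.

remaining voxels: 374

initial block: 9^3 = 729
  1. axis=2 (XY plane), |mask|=53  ⇒  voxels=477
  2. axis=0 (YZ plane), |mask|=64  ⇒  voxels=374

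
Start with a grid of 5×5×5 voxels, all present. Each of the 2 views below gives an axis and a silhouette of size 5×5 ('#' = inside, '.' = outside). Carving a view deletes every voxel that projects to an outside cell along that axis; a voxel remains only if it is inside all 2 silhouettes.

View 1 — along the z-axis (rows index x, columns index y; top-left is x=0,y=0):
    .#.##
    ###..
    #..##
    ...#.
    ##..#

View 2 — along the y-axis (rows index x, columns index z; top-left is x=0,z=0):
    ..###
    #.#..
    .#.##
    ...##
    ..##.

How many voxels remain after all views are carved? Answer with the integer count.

32 voxels

initial block: 5^3 = 125
after view 1 [z-axis, 13 of 25 cells solid] → remaining = 65
after view 2 [y-axis, 12 of 25 cells solid] → remaining = 32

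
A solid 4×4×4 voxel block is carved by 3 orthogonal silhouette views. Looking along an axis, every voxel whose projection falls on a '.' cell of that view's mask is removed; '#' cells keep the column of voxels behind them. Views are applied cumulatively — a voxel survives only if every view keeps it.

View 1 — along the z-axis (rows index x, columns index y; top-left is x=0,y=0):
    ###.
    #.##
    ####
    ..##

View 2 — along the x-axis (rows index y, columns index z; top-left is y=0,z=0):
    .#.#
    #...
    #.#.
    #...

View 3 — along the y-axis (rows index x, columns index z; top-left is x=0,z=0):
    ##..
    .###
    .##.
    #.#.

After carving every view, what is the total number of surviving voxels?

before carving: 64 voxels (4×4×4)
step 1: project along z, AND mask (12/16) → |grid| = 48
step 2: project along x, AND mask (6/16) → |grid| = 19
step 3: project along y, AND mask (9/16) → |grid| = 11

11 voxels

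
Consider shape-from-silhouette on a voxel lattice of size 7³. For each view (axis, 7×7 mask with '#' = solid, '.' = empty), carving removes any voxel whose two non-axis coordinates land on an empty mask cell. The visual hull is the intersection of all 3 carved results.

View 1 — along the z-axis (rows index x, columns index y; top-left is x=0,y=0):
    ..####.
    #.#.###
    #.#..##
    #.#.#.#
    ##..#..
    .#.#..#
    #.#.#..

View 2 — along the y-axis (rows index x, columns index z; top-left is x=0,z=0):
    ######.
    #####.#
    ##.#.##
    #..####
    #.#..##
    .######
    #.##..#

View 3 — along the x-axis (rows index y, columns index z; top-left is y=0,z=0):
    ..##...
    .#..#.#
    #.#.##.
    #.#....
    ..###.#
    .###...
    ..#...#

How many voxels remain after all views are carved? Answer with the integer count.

voxel count = 57

start: 7×7×7 = 343 voxels
V1 z: intersect with XY mask (26 set) -- 182 left
V2 y: intersect with XZ mask (36 set) -- 136 left
V3 x: intersect with YZ mask (20 set) -- 57 left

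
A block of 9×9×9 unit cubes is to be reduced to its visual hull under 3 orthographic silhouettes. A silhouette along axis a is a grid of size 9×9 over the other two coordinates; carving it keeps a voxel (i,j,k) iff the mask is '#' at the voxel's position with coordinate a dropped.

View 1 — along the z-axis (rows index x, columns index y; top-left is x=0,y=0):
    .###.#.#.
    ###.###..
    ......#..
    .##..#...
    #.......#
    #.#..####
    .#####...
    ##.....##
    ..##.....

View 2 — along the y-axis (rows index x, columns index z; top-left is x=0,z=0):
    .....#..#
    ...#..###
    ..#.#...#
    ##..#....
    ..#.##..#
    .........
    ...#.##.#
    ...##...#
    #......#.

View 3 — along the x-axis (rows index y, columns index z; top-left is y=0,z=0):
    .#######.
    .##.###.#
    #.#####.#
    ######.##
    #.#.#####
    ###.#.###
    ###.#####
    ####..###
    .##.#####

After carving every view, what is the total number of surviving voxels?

initial block: 9^3 = 729
carve view 1 (along z, XY-mask fill 34/81): 306 voxels remain
carve view 2 (along y, XZ-mask fill 25/81): 90 voxels remain
carve view 3 (along x, YZ-mask fill 64/81): 68 voxels remain

remaining voxels: 68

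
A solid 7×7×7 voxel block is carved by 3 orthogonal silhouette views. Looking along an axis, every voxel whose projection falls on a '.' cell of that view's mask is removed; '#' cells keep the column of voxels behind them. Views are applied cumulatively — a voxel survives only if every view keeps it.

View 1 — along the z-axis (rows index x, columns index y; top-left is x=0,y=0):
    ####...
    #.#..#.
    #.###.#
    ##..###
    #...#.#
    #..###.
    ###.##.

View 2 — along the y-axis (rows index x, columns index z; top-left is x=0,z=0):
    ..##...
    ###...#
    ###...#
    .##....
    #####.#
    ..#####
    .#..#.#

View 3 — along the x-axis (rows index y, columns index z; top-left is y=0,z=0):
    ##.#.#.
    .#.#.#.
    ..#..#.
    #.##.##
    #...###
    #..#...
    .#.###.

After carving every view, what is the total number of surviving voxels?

44 voxels

before carving: 343 voxels (7×7×7)
[1] z-view keeps 29 columns → grid now 203
[2] y-view keeps 26 columns → grid now 103
[3] x-view keeps 24 columns → grid now 44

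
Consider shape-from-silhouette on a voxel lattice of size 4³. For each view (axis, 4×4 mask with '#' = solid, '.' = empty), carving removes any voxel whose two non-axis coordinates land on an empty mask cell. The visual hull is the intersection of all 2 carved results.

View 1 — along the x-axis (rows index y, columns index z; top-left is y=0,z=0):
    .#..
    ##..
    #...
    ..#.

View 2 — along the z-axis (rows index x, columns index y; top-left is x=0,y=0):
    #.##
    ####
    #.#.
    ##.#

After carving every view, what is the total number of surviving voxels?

before carving: 64 voxels (4×4×4)
[1] x-view keeps 5 columns → grid now 20
[2] z-view keeps 12 columns → grid now 14

remaining voxels: 14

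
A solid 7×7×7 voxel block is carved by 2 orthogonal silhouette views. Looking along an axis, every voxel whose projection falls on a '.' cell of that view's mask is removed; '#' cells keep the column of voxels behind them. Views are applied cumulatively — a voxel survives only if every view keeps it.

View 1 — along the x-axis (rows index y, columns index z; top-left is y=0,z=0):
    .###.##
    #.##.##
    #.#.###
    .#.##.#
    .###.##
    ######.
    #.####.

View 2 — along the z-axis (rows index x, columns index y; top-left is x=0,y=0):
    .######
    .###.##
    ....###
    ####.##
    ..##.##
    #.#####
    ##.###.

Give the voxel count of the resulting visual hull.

voxel count = 176

start: 7×7×7 = 343 voxels
V1 x: intersect with YZ mask (35 set) -- 245 left
V2 z: intersect with XY mask (35 set) -- 176 left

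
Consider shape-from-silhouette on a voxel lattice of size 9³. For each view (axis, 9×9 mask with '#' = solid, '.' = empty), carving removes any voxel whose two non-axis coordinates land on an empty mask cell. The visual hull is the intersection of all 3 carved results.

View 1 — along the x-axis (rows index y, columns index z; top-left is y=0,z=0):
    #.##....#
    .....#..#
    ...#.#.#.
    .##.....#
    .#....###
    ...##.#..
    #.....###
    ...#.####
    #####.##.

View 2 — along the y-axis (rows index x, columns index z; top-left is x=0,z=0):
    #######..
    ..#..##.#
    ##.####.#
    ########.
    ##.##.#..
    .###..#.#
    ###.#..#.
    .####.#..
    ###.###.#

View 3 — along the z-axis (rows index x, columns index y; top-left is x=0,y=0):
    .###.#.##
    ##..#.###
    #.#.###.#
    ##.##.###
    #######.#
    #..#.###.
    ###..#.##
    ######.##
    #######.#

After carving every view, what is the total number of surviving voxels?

|visual hull| = 150

before carving: 729 voxels (9×9×9)
carve view 1 (along x, YZ-mask fill 35/81): 315 voxels remain
carve view 2 (along y, XZ-mask fill 53/81): 196 voxels remain
carve view 3 (along z, XY-mask fill 60/81): 150 voxels remain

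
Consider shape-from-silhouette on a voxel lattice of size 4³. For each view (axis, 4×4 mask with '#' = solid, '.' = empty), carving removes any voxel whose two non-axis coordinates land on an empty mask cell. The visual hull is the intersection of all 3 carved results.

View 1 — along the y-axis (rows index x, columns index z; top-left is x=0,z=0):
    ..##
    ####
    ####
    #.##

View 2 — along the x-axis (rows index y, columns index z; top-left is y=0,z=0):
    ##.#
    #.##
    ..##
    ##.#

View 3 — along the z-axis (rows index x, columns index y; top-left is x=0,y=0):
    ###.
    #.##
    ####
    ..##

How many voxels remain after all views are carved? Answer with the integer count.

voxel count = 28

before carving: 64 voxels (4×4×4)
V1 y: intersect with XZ mask (13 set) -- 52 left
V2 x: intersect with YZ mask (11 set) -- 37 left
V3 z: intersect with XY mask (12 set) -- 28 left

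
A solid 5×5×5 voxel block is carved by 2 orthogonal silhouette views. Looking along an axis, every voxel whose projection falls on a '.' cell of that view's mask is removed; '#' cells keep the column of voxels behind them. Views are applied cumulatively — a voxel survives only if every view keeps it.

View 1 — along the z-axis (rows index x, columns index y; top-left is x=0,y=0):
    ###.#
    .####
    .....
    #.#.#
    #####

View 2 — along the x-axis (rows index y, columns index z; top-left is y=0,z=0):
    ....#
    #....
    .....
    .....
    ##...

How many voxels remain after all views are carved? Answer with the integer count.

before carving: 125 voxels (5×5×5)
carve view 1 (along z, XY-mask fill 16/25): 80 voxels remain
carve view 2 (along x, YZ-mask fill 4/25): 14 voxels remain

|visual hull| = 14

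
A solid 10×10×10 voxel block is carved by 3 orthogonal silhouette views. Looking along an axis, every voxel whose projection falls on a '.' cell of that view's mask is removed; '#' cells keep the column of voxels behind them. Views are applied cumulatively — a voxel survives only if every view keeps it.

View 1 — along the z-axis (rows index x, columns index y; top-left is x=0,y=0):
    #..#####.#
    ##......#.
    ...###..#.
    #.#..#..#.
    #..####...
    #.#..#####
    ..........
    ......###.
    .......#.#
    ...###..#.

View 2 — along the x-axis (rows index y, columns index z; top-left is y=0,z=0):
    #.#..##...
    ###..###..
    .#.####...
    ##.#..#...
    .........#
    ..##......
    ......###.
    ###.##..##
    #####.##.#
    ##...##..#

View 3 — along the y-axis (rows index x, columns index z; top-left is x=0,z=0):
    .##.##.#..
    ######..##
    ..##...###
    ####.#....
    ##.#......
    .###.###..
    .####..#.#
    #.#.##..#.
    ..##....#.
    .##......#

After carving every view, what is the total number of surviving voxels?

full grid |V| = 1000
[1] z-view keeps 39 columns → grid now 390
[2] x-view keeps 45 columns → grid now 171
[3] y-view keeps 49 columns → grid now 88

remaining voxels: 88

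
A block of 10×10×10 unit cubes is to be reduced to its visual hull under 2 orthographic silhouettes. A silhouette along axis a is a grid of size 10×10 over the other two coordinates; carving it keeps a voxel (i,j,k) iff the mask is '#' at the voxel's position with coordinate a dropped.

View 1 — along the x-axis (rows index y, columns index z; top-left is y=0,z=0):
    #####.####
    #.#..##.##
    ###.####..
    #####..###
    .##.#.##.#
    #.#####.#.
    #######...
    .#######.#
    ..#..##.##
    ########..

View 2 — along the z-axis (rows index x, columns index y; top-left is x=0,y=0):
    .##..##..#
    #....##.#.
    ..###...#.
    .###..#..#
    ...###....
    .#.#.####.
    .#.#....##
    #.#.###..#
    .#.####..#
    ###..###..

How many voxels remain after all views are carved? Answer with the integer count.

initial block: 10^3 = 1000
carve view 1 (along x, YZ-mask fill 71/100): 710 voxels remain
carve view 2 (along z, XY-mask fill 49/100): 344 voxels remain

voxel count = 344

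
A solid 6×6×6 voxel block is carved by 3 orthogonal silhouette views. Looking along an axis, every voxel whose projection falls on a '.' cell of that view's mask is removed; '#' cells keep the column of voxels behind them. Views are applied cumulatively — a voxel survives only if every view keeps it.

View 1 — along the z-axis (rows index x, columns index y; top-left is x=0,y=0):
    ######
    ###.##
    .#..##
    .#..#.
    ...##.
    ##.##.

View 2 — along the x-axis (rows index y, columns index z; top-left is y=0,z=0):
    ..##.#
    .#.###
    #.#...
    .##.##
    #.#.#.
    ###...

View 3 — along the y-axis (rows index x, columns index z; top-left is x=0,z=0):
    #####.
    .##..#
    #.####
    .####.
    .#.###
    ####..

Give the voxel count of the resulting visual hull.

voxel count = 49

start: 6×6×6 = 216 voxels
  1. axis=2 (XY plane), |mask|=22  ⇒  voxels=132
  2. axis=0 (YZ plane), |mask|=19  ⇒  voxels=72
  3. axis=1 (XZ plane), |mask|=25  ⇒  voxels=49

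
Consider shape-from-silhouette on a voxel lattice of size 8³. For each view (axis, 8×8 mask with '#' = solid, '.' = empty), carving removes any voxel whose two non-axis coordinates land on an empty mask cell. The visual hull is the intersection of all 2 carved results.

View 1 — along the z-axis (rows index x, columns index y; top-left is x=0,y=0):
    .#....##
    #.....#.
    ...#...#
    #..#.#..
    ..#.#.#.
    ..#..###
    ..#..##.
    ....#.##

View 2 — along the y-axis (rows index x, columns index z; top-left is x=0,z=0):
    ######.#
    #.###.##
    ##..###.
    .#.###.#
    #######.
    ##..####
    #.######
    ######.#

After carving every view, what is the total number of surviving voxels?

initial block: 8^3 = 512
[1] z-view keeps 23 columns → grid now 184
[2] y-view keeps 50 columns → grid now 145

|visual hull| = 145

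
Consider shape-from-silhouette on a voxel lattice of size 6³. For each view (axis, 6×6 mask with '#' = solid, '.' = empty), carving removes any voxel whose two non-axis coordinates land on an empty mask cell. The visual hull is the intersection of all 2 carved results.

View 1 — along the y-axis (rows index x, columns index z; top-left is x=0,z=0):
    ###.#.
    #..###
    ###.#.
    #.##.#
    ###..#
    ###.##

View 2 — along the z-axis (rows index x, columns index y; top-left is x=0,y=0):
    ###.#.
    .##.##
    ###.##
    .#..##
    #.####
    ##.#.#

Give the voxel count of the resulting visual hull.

voxel count = 104

before carving: 216 voxels (6×6×6)
[1] y-view keeps 25 columns → grid now 150
[2] z-view keeps 25 columns → grid now 104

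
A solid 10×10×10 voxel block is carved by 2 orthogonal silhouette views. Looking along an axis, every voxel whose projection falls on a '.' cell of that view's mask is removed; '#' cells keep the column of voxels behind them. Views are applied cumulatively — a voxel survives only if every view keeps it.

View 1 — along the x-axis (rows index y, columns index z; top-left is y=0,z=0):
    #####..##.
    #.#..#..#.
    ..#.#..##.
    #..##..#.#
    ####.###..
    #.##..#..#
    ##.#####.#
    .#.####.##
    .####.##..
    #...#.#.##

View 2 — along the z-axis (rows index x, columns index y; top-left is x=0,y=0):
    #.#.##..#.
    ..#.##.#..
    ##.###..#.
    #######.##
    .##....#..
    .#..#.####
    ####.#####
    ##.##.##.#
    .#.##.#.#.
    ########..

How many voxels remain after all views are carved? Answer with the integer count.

remaining voxels: 360

before carving: 1000 voxels (10×10×10)
step 1: project along x, AND mask (58/100) → |grid| = 580
step 2: project along z, AND mask (62/100) → |grid| = 360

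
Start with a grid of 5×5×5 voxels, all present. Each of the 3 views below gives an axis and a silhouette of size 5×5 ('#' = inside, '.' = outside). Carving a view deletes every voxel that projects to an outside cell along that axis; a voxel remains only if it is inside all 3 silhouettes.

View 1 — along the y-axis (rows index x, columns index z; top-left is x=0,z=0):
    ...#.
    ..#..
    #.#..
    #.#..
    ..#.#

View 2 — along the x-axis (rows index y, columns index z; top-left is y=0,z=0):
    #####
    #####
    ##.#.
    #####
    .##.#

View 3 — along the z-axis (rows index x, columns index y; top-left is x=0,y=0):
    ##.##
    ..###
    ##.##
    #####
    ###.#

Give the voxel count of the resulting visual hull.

initial block: 5^3 = 125
V1 y: intersect with XZ mask (8 set) -- 40 left
V2 x: intersect with YZ mask (21 set) -- 32 left
V3 z: intersect with XY mask (20 set) -- 26 left

26 voxels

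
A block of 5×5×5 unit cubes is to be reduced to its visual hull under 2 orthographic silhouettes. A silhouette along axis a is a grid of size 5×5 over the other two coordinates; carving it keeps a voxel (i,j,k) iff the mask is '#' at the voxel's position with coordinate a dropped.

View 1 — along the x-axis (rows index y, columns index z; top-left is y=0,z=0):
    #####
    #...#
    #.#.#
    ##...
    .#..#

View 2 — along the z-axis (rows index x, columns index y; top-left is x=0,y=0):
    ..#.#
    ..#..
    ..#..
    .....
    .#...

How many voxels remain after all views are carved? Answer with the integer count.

before carving: 125 voxels (5×5×5)
carve view 1 (along x, YZ-mask fill 14/25): 70 voxels remain
carve view 2 (along z, XY-mask fill 5/25): 13 voxels remain

remaining voxels: 13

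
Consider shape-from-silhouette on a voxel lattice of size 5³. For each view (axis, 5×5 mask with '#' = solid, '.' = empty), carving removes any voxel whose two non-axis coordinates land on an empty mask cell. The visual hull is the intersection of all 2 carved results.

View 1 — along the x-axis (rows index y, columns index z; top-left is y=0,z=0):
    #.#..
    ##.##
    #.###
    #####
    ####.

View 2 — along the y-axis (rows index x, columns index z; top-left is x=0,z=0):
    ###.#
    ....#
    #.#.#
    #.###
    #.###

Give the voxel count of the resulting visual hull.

|visual hull| = 62

initial block: 5^3 = 125
carve view 1 (along x, YZ-mask fill 19/25): 95 voxels remain
carve view 2 (along y, XZ-mask fill 16/25): 62 voxels remain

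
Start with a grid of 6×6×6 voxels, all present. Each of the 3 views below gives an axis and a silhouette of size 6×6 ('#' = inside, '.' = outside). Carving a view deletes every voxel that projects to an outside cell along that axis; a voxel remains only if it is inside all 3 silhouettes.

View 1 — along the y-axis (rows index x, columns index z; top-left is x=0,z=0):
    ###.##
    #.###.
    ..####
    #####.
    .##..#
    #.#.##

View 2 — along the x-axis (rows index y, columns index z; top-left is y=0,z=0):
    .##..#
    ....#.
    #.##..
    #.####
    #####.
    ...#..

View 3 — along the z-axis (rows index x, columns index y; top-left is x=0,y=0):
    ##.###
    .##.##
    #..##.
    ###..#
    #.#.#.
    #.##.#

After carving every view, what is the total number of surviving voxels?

51 voxels

initial block: 6^3 = 216
step 1: project along y, AND mask (25/36) → |grid| = 150
step 2: project along x, AND mask (18/36) → |grid| = 77
step 3: project along z, AND mask (23/36) → |grid| = 51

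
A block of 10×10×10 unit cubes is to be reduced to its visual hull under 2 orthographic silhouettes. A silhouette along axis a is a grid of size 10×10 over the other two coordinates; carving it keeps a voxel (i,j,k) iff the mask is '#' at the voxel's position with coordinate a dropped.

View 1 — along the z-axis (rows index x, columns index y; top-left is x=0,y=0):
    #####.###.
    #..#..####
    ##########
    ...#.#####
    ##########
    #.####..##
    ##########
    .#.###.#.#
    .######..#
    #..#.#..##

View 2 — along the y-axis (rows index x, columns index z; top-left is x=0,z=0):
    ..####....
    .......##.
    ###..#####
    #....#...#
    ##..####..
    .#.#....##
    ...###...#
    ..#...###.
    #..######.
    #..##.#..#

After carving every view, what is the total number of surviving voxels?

full grid |V| = 1000
carve view 1 (along z, XY-mask fill 75/100): 750 voxels remain
carve view 2 (along y, XZ-mask fill 47/100): 368 voxels remain

voxel count = 368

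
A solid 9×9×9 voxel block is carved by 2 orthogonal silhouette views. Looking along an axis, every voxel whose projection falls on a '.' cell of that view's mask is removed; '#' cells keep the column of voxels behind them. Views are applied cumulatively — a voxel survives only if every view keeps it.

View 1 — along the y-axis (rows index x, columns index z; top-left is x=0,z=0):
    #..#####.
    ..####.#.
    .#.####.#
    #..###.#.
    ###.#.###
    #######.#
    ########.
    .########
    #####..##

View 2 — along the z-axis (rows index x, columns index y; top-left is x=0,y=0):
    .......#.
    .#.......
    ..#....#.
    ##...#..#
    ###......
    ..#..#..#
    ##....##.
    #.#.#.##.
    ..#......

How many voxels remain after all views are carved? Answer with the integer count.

167 voxels

before carving: 729 voxels (9×9×9)
  1. axis=1 (XZ plane), |mask|=60  ⇒  voxels=540
  2. axis=2 (XY plane), |mask|=24  ⇒  voxels=167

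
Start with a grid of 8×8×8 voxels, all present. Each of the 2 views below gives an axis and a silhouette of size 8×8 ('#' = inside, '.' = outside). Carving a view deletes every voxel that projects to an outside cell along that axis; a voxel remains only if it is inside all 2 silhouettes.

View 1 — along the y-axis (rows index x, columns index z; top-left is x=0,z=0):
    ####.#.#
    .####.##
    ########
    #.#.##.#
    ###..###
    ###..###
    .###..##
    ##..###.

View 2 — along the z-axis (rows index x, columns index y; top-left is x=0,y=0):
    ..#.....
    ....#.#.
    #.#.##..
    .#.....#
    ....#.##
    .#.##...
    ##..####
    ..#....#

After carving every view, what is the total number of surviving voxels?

before carving: 512 voxels (8×8×8)
V1 y: intersect with XZ mask (47 set) -- 376 left
V2 z: intersect with XY mask (23 set) -- 136 left

voxel count = 136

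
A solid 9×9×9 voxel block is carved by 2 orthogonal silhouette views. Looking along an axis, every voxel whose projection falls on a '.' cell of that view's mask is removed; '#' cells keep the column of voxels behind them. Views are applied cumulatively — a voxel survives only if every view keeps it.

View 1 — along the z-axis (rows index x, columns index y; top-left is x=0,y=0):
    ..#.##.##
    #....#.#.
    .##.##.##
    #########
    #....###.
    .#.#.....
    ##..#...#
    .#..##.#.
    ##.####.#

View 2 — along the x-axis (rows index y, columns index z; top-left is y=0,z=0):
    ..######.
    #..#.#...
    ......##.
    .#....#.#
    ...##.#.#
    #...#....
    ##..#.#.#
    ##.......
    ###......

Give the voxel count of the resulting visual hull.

|visual hull| = 143

before carving: 729 voxels (9×9×9)
carve view 1 (along z, XY-mask fill 44/81): 396 voxels remain
carve view 2 (along x, YZ-mask fill 30/81): 143 voxels remain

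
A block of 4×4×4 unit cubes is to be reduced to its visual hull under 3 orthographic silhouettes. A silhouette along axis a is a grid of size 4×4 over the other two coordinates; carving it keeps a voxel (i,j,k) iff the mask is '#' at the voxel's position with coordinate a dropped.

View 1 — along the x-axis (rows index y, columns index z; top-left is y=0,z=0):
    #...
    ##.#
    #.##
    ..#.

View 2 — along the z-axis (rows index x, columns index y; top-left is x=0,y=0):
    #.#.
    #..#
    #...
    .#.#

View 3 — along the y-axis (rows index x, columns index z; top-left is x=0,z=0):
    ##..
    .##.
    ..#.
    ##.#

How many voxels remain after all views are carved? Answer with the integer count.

voxel count = 6

initial block: 4^3 = 64
  1. axis=0 (YZ plane), |mask|=8  ⇒  voxels=32
  2. axis=2 (XY plane), |mask|=7  ⇒  voxels=11
  3. axis=1 (XZ plane), |mask|=8  ⇒  voxels=6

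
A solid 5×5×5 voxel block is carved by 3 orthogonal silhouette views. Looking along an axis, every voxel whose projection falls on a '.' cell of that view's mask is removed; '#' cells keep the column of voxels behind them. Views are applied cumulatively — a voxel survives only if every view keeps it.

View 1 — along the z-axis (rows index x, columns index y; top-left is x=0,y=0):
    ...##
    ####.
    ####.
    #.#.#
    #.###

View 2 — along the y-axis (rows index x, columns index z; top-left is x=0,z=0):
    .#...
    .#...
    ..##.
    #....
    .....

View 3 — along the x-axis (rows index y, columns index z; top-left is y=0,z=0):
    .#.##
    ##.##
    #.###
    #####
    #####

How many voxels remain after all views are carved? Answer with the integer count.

remaining voxels: 13

start: 5×5×5 = 125 voxels
carve view 1 (along z, XY-mask fill 17/25): 85 voxels remain
carve view 2 (along y, XZ-mask fill 5/25): 17 voxels remain
carve view 3 (along x, YZ-mask fill 21/25): 13 voxels remain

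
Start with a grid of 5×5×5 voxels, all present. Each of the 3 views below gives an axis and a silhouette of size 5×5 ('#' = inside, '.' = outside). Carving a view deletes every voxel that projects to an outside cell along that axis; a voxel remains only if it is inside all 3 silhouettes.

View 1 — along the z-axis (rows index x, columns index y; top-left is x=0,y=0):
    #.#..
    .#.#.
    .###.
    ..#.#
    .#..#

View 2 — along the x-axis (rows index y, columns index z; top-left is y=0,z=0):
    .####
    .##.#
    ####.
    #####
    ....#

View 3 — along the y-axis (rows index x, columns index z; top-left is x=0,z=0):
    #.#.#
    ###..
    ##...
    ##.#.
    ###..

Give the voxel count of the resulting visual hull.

voxel count = 19

initial block: 5^3 = 125
carve view 1 (along z, XY-mask fill 11/25): 55 voxels remain
carve view 2 (along x, YZ-mask fill 17/25): 37 voxels remain
carve view 3 (along y, XZ-mask fill 14/25): 19 voxels remain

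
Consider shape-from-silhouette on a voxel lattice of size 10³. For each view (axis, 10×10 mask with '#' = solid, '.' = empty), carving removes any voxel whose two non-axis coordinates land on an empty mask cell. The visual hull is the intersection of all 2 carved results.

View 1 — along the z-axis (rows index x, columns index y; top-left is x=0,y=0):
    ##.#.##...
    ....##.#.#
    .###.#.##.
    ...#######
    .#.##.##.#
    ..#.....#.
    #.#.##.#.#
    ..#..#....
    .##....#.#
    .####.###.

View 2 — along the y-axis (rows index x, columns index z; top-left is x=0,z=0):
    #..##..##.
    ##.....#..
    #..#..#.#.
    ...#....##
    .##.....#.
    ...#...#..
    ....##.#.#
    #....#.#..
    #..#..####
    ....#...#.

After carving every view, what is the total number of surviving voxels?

172 voxels

initial block: 10^3 = 1000
  1. axis=2 (XY plane), |mask|=49  ⇒  voxels=490
  2. axis=1 (XZ plane), |mask|=35  ⇒  voxels=172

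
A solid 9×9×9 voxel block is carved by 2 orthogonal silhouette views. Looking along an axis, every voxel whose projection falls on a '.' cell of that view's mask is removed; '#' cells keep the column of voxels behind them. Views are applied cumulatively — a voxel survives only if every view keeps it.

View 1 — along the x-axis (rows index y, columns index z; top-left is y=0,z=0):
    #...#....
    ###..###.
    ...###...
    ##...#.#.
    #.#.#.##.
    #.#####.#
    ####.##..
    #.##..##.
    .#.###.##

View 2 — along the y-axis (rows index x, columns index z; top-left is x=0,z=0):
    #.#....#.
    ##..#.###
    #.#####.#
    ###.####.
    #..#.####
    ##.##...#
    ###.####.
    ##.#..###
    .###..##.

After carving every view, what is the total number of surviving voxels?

start: 9×9×9 = 729 voxels
carve view 1 (along x, YZ-mask fill 44/81): 396 voxels remain
carve view 2 (along y, XZ-mask fill 52/81): 259 voxels remain

|visual hull| = 259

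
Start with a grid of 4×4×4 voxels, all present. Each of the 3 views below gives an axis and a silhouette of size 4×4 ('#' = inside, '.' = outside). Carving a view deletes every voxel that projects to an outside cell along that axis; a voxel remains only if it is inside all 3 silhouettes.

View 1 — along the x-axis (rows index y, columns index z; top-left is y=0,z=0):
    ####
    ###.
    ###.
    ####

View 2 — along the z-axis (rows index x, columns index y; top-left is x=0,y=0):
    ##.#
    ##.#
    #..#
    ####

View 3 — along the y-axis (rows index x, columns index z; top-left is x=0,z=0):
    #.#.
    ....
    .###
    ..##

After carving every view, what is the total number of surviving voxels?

|visual hull| = 18

full grid |V| = 64
step 1: project along x, AND mask (14/16) → |grid| = 56
step 2: project along z, AND mask (12/16) → |grid| = 44
step 3: project along y, AND mask (7/16) → |grid| = 18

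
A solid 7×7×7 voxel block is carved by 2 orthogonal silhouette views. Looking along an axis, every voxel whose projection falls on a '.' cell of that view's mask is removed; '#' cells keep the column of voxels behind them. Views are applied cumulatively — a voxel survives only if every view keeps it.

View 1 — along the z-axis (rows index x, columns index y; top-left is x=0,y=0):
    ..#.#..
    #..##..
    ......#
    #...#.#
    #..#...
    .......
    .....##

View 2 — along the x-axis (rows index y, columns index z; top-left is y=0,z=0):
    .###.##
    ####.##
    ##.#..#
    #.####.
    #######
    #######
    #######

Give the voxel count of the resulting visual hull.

initial block: 7^3 = 343
V1 z: intersect with XY mask (13 set) -- 91 left
V2 x: intersect with YZ mask (41 set) -- 78 left

remaining voxels: 78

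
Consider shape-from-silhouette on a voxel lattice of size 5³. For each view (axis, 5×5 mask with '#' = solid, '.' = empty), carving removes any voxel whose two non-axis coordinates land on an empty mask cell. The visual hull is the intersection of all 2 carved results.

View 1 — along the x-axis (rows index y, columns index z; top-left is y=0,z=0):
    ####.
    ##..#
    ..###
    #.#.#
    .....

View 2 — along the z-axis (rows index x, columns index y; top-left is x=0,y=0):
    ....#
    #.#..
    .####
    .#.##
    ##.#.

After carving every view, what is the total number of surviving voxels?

start: 5×5×5 = 125 voxels
step 1: project along x, AND mask (13/25) → |grid| = 65
step 2: project along z, AND mask (13/25) → |grid| = 32

remaining voxels: 32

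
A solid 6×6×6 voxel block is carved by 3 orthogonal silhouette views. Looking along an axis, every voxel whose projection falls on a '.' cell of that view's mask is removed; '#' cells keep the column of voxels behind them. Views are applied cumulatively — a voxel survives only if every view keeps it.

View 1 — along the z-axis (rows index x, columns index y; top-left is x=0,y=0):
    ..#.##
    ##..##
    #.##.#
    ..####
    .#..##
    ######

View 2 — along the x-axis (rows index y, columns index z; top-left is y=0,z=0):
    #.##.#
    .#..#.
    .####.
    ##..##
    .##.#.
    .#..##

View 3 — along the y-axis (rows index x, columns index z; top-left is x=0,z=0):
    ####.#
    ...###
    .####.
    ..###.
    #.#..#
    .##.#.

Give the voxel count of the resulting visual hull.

voxel count = 45

full grid |V| = 216
V1 z: intersect with XY mask (24 set) -- 144 left
V2 x: intersect with YZ mask (20 set) -- 79 left
V3 y: intersect with XZ mask (21 set) -- 45 left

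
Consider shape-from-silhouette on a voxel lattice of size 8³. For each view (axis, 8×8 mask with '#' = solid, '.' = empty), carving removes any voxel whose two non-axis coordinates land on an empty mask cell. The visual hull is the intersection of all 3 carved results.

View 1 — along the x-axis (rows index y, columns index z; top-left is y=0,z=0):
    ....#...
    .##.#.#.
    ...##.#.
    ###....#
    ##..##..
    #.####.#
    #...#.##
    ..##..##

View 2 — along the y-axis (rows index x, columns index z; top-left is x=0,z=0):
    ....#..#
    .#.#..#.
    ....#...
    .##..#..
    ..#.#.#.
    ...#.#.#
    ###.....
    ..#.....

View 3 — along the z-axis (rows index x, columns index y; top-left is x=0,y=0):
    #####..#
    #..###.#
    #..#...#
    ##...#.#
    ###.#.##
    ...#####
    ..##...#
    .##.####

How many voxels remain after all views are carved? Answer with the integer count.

full grid |V| = 512
[1] x-view keeps 30 columns → grid now 240
[2] y-view keeps 19 columns → grid now 73
[3] z-view keeps 38 columns → grid now 43

voxel count = 43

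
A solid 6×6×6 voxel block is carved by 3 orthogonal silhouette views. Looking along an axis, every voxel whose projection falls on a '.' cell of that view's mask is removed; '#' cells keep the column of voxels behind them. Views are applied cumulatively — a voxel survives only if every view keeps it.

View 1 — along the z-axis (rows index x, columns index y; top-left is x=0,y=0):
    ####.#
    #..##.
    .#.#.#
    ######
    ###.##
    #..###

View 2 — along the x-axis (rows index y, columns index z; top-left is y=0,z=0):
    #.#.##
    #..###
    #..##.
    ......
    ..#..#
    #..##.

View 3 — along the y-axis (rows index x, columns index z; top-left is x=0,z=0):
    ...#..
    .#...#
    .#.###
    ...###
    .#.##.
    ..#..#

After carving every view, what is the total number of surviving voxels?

full grid |V| = 216
[1] z-view keeps 26 columns → grid now 156
[2] x-view keeps 16 columns → grid now 68
[3] y-view keeps 15 columns → grid now 31

remaining voxels: 31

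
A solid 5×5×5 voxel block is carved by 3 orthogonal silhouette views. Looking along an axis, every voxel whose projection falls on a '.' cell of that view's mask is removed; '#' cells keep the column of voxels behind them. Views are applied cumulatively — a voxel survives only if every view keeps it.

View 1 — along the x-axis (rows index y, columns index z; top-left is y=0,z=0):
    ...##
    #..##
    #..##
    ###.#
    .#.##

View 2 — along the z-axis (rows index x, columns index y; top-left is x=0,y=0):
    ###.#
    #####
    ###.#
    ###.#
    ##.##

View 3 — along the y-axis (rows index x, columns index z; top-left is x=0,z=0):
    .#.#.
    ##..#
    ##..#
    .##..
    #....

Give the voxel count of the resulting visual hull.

full grid |V| = 125
after view 1 [x-axis, 15 of 25 cells solid] → remaining = 75
after view 2 [z-axis, 21 of 25 cells solid] → remaining = 60
after view 3 [y-axis, 11 of 25 cells solid] → remaining = 25

|visual hull| = 25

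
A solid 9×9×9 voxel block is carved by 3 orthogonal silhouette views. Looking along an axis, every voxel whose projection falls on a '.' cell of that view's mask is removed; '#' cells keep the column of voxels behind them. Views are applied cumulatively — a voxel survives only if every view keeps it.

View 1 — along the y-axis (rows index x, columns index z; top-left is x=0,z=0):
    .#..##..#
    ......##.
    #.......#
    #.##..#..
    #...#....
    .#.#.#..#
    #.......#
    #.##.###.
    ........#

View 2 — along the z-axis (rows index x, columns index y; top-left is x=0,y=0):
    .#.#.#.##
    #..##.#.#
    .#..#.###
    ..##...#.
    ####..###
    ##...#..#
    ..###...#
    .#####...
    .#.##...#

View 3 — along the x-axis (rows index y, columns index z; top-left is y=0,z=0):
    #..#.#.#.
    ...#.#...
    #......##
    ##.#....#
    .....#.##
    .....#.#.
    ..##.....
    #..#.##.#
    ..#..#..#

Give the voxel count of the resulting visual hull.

remaining voxels: 50

full grid |V| = 729
[1] y-view keeps 27 columns → grid now 243
[2] z-view keeps 42 columns → grid now 124
[3] x-view keeps 28 columns → grid now 50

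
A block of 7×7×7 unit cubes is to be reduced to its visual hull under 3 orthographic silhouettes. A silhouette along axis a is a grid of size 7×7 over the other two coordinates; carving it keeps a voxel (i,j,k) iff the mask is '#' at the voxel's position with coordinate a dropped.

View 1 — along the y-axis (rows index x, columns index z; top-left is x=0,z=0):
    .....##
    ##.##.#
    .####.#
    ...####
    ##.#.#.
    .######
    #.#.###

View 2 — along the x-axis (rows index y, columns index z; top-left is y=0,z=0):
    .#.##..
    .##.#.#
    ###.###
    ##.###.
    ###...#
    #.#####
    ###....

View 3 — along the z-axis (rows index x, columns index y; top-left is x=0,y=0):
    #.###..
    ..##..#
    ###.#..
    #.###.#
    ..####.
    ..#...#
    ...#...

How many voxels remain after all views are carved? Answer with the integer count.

before carving: 343 voxels (7×7×7)
step 1: project along y, AND mask (31/49) → |grid| = 217
step 2: project along x, AND mask (31/49) → |grid| = 133
step 3: project along z, AND mask (23/49) → |grid| = 59

59 voxels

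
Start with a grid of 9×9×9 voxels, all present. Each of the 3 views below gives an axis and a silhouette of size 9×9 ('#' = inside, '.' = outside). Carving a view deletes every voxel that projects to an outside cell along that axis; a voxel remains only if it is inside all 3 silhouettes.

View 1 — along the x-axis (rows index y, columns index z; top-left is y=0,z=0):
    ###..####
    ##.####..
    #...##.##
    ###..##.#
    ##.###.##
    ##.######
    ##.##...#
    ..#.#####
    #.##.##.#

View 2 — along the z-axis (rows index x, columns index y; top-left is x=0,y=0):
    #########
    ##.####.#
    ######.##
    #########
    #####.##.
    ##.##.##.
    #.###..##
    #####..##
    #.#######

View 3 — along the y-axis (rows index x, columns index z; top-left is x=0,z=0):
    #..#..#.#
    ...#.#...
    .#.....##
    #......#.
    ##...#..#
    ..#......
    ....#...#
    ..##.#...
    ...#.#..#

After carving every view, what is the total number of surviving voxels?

start: 9×9×9 = 729 voxels
step 1: project along x, AND mask (56/81) → |grid| = 504
step 2: project along z, AND mask (67/81) → |grid| = 417
step 3: project along y, AND mask (24/81) → |grid| = 136

136 voxels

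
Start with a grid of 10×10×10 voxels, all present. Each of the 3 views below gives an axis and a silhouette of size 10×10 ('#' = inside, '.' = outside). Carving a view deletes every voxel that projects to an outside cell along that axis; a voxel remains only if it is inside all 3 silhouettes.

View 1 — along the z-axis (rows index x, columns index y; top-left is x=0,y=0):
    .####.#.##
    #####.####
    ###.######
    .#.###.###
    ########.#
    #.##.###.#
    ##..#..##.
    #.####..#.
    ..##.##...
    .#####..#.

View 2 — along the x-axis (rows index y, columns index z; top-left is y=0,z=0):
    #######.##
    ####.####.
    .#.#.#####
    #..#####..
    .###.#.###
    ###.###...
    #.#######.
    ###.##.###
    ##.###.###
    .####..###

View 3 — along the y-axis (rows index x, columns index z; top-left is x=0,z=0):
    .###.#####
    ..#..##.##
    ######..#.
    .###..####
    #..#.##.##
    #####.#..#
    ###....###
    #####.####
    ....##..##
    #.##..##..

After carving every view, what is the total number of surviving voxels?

before carving: 1000 voxels (10×10×10)
  1. axis=2 (XY plane), |mask|=69  ⇒  voxels=690
  2. axis=0 (YZ plane), |mask|=74  ⇒  voxels=506
  3. axis=1 (XZ plane), |mask|=64  ⇒  voxels=328

328 voxels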